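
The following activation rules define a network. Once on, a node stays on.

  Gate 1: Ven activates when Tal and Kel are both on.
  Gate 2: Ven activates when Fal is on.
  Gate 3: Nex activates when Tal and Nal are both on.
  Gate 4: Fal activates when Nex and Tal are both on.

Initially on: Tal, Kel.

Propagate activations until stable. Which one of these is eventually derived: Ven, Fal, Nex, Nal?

Ven

Tal and Kel are on, so Ven activates (Gate 1).
Fal would need Nex and Tal (Gate 4), but Nex never turns on. Nex would need Tal and Nal (Gate 3), but Nal never turns on. No rule produces Nal, and it is not given.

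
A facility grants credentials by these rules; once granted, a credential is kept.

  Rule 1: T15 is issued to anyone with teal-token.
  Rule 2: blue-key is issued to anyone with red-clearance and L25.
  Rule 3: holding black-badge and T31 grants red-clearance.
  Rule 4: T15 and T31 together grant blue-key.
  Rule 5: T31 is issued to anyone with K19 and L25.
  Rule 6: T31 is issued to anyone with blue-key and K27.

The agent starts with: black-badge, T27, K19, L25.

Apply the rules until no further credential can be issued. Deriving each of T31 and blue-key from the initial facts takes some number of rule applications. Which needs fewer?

T31: Holding K19 and L25 grants T31 (Rule 5). [1 rule application]
blue-key: Holding K19 and L25 grants T31 (Rule 5). Holding black-badge and T31 grants red-clearance (Rule 3). Holding red-clearance and L25 grants blue-key (Rule 2). [3 rule applications]
T31 needs fewer.

T31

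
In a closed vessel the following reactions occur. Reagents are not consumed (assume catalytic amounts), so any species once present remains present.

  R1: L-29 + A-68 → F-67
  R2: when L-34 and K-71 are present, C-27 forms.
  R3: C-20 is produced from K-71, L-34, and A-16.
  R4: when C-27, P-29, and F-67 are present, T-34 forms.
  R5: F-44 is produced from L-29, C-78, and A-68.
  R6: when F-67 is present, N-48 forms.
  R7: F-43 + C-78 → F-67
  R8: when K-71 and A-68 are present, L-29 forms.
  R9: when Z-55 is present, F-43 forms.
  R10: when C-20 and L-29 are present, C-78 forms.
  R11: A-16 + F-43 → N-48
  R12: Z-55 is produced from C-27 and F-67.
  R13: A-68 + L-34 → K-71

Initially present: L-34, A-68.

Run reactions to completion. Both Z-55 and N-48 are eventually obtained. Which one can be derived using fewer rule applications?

N-48: A-68 and L-34 present → K-71 forms (R13). K-71 and A-68 present → L-29 forms (R8). L-29 and A-68 present → F-67 forms (R1). F-67 present → N-48 forms (R6). [4 rule applications]
Z-55: A-68 and L-34 present → K-71 forms (R13). L-34 and K-71 present → C-27 forms (R2). K-71 and A-68 present → L-29 forms (R8). L-29 and A-68 present → F-67 forms (R1). C-27 and F-67 present → Z-55 forms (R12). [5 rule applications]
N-48 needs fewer.

N-48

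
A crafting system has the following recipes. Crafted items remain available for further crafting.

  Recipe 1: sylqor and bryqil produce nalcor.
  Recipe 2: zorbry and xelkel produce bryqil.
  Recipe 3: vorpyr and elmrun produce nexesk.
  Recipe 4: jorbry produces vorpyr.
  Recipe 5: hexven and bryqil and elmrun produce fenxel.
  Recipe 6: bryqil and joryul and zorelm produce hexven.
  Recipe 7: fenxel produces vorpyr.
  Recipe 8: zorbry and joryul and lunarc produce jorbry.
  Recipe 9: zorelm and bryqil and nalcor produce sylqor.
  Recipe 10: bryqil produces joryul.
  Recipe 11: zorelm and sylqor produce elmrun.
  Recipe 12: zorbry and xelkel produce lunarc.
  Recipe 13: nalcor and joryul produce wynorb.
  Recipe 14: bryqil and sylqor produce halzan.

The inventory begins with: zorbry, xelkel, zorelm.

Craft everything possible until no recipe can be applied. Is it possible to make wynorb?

No

wynorb would need nalcor and joryul (Recipe 13), but nalcor is never obtained.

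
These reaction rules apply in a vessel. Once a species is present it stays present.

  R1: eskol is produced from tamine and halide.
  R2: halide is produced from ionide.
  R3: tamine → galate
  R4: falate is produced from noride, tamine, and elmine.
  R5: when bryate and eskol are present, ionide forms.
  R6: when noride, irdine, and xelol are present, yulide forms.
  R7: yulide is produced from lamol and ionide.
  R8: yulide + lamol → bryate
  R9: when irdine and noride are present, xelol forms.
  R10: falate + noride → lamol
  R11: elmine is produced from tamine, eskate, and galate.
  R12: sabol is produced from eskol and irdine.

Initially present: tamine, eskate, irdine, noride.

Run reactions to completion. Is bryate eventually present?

irdine and noride present → xelol forms (R9).
tamine present → galate forms (R3).
tamine, eskate, and galate present → elmine forms (R11).
noride, irdine, and xelol present → yulide forms (R6).
noride, tamine, and elmine present → falate forms (R4).
falate and noride present → lamol forms (R10).
yulide and lamol present → bryate forms (R8).

Yes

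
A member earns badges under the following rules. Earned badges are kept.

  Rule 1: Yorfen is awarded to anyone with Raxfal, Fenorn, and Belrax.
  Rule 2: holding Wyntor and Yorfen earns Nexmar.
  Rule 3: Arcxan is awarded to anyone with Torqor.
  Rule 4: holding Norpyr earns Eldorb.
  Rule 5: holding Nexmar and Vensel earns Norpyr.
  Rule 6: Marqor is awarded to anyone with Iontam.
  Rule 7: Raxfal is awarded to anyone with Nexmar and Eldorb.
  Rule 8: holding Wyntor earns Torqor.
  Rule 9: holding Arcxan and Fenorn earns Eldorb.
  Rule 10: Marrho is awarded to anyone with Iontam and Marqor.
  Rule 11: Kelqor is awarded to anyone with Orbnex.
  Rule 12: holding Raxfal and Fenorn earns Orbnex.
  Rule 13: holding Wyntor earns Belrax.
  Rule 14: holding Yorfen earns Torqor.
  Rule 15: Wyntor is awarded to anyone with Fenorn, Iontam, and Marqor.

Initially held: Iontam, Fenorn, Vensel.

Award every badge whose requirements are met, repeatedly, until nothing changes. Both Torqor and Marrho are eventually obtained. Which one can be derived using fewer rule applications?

Marrho: With Iontam, Marqor is earned (Rule 6). With Iontam and Marqor, Marrho is earned (Rule 10). [2 rule applications]
Torqor: With Iontam, Marqor is earned (Rule 6). With Fenorn, Iontam, and Marqor, Wyntor is earned (Rule 15). With Wyntor, Torqor is earned (Rule 8). [3 rule applications]
Marrho needs fewer.

Marrho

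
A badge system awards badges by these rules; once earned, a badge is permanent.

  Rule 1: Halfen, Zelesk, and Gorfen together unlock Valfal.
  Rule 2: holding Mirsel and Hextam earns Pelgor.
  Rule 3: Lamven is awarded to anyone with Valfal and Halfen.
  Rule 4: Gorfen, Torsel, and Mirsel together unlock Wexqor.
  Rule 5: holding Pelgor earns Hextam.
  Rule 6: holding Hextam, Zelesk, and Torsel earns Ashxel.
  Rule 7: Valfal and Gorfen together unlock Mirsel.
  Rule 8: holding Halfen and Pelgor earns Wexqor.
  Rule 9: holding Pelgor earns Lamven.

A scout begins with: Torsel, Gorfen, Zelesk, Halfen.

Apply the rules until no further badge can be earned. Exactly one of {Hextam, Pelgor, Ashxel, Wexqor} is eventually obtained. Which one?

With Halfen, Zelesk, and Gorfen, Valfal is earned (Rule 1).
With Valfal and Gorfen, Mirsel is earned (Rule 7).
With Gorfen, Torsel, and Mirsel, Wexqor is earned (Rule 4).
Hextam would need Pelgor (Rule 5), but Pelgor is never earned. Ashxel would need Hextam, Zelesk, and Torsel (Rule 6), but Hextam is never earned. Pelgor would need Mirsel and Hextam (Rule 2), but Hextam is never earned.

Wexqor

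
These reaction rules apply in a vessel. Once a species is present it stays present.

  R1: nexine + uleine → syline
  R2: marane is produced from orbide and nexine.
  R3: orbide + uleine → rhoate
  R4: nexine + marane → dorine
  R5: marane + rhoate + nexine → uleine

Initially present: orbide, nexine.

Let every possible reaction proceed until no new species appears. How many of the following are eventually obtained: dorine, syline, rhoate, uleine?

orbide and nexine present → marane forms (R2).
nexine and marane present → dorine forms (R4).
dorine: reached.
syline would need nexine and uleine (R1), but uleine never forms.
rhoate would need orbide and uleine (R3), but uleine never forms.
uleine would need marane, rhoate, and nexine (R5), but rhoate never forms.
Reached: dorine — 1 of the 4.

1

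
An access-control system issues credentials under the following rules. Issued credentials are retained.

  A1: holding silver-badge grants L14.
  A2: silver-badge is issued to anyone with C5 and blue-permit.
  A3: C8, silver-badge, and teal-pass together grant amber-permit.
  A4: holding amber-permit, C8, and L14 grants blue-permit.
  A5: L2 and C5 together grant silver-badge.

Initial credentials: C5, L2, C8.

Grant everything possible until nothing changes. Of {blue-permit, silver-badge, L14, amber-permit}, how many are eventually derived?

Holding L2 and C5 grants silver-badge (A5).
Holding silver-badge grants L14 (A1).
blue-permit would need amber-permit, C8, and L14 (A4), but amber-permit is never granted.
silver-badge: reached.
L14: reached.
amber-permit would need C8, silver-badge, and teal-pass (A3), but teal-pass is never granted.
Reached: silver-badge and L14 — 2 of the 4.

2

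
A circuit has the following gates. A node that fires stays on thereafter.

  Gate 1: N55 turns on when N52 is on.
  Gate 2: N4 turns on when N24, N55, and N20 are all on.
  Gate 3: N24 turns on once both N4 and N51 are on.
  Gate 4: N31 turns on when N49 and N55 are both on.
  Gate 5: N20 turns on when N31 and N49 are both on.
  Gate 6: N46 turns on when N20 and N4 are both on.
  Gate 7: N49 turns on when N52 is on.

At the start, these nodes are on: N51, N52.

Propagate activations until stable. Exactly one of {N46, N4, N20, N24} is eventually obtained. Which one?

N20

N52 is on, so N49 turns on (Gate 7).
N52 is on, so N55 turns on (Gate 1).
Gate 4: N49 and N55 on → N31 on.
N31 and N49 are on, so N20 turns on (Gate 5).
N4 would need N24, N55, and N20 (Gate 2), but N24 never turns on. N24 would need N4 and N51 (Gate 3), but N4 never turns on. N46 would need N20 and N4 (Gate 6), but N4 never turns on.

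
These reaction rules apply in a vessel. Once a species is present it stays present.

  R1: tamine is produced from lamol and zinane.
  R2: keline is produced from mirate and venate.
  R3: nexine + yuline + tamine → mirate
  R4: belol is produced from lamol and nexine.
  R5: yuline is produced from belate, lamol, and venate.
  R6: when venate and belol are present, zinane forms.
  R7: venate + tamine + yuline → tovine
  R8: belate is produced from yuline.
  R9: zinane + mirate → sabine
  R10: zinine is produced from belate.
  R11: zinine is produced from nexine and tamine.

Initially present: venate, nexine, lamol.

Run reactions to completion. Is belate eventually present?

belate would need yuline (R8), but yuline never forms.

No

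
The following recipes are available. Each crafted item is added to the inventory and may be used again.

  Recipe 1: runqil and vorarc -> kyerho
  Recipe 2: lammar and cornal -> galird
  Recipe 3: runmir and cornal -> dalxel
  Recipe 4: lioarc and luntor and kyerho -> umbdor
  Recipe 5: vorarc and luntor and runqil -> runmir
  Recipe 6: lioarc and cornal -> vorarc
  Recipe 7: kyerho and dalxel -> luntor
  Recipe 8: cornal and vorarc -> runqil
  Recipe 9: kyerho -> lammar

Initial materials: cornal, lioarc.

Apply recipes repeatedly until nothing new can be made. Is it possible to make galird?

lioarc and cornal -> vorarc (Recipe 6).
cornal and vorarc -> runqil (Recipe 8).
Using Recipe 1, runqil and vorarc make kyerho.
Using Recipe 9, kyerho makes lammar.
lammar and cornal -> galird (Recipe 2).

Yes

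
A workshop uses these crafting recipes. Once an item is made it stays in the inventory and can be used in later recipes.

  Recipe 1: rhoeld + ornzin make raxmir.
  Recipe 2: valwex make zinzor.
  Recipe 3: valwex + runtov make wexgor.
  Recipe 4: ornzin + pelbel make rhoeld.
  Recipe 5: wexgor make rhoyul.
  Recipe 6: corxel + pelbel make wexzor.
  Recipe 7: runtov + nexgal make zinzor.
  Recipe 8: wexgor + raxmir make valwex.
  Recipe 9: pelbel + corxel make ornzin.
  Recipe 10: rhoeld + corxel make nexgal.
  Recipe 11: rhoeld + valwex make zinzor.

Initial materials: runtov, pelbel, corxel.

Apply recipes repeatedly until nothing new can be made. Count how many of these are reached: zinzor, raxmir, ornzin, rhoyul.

3

pelbel + corxel → ornzin (Recipe 9).
Using Recipe 4, ornzin and pelbel make rhoeld.
rhoeld + ornzin → raxmir (Recipe 1).
rhoeld + corxel → nexgal (Recipe 10).
runtov + nexgal → zinzor (Recipe 7).
zinzor: reached.
raxmir: reached.
ornzin: reached.
rhoyul would need wexgor (Recipe 5), but wexgor is never obtained.
Reached: zinzor, raxmir, and ornzin — 3 of the 4.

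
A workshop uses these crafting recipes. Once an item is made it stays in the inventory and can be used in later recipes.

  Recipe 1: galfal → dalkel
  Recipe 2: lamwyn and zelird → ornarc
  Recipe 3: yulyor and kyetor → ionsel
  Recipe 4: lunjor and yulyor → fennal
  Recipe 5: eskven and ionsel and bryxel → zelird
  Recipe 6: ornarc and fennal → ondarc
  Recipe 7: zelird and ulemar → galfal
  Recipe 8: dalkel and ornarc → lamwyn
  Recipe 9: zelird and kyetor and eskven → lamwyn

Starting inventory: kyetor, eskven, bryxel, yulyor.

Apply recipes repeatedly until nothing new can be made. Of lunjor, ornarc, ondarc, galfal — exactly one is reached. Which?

yulyor and kyetor → ionsel (Recipe 3).
eskven and ionsel and bryxel → zelird (Recipe 5).
Using Recipe 9, zelird, kyetor, and eskven make lamwyn.
lamwyn and zelird → ornarc (Recipe 2).
No rule produces lunjor, and it is not given. galfal would need zelird and ulemar (Recipe 7), but ulemar is never obtained. ondarc would need ornarc and fennal (Recipe 6), but fennal is never obtained.

ornarc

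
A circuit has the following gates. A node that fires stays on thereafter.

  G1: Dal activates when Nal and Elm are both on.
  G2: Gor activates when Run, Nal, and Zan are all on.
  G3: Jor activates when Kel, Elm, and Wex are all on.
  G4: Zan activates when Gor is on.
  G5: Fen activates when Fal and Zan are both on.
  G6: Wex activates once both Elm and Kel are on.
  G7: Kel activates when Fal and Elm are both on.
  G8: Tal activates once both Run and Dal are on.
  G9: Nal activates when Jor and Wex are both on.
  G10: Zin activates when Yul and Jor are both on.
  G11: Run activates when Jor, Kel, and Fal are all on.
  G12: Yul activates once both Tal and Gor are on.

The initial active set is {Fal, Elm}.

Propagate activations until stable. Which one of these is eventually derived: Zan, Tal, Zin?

G7: Fal and Elm on → Kel on.
G6: Elm and Kel on → Wex on.
G3: Kel, Elm, and Wex on → Jor on.
G11: Jor, Kel, and Fal on → Run on.
G9: Jor and Wex on → Nal on.
Nal and Elm are on, so Dal activates (G1).
G8: Run and Dal on → Tal on.
Zan would need Gor (G4), but Gor never turns on. Zin would need Yul and Jor (G10), but Yul never turns on.

Tal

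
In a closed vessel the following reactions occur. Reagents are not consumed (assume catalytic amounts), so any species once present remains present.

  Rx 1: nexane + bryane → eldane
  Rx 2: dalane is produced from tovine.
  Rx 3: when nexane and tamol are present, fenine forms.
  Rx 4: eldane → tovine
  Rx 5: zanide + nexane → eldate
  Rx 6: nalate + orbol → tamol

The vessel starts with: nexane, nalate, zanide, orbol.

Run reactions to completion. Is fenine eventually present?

nalate and orbol present → tamol forms (Rx 6).
nexane and tamol present → fenine forms (Rx 3).

Yes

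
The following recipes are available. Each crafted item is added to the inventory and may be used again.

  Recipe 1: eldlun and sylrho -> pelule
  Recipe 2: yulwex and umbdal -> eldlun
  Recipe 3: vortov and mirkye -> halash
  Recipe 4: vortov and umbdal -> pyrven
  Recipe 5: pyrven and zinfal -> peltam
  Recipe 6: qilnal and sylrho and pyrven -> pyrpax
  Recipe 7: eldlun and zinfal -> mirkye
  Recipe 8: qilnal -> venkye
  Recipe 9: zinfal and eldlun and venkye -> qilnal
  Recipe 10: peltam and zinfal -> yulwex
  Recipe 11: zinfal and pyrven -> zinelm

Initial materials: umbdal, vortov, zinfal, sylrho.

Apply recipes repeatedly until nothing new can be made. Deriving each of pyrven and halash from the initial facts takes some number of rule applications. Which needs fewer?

pyrven

pyrven: vortov and umbdal -> pyrven (Recipe 4). [1 rule application]
halash: vortov and umbdal -> pyrven (Recipe 4). pyrven and zinfal -> peltam (Recipe 5). peltam and zinfal -> yulwex (Recipe 10). Using Recipe 2, yulwex and umbdal make eldlun. Using Recipe 7, eldlun and zinfal make mirkye. vortov and mirkye -> halash (Recipe 3). [6 rule applications]
pyrven needs fewer.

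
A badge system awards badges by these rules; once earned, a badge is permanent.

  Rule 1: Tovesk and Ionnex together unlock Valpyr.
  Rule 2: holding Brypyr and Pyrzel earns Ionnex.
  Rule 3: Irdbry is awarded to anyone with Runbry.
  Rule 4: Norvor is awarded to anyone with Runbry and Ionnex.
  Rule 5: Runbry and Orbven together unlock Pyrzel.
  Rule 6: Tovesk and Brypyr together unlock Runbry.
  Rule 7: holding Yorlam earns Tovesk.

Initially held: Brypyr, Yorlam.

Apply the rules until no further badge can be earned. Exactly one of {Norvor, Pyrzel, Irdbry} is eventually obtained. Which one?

With Yorlam, Tovesk is earned (Rule 7).
With Tovesk and Brypyr, Runbry is earned (Rule 6).
With Runbry, Irdbry is earned (Rule 3).
Pyrzel would need Runbry and Orbven (Rule 5), but Orbven is never earned. Norvor would need Runbry and Ionnex (Rule 4), but Ionnex is never earned.

Irdbry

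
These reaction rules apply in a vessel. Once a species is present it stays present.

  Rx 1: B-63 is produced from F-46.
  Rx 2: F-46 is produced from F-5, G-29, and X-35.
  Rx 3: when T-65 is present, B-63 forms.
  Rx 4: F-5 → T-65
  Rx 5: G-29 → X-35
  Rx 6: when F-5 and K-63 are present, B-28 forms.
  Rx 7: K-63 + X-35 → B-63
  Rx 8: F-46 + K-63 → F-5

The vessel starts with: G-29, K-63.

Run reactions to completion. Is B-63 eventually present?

G-29 present → X-35 forms (Rx 5).
K-63 and X-35 present → B-63 forms (Rx 7).

Yes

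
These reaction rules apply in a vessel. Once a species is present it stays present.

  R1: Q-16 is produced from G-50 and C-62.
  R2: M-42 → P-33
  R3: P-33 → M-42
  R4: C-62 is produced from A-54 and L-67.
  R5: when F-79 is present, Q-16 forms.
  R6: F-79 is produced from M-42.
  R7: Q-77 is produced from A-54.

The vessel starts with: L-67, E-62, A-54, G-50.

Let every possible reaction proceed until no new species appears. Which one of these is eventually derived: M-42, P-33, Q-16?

A-54 and L-67 present → C-62 forms (R4).
G-50 and C-62 present → Q-16 forms (R1).
P-33 would need M-42 (R2), but M-42 never forms. M-42 would need P-33 (R3), but P-33 never forms.

Q-16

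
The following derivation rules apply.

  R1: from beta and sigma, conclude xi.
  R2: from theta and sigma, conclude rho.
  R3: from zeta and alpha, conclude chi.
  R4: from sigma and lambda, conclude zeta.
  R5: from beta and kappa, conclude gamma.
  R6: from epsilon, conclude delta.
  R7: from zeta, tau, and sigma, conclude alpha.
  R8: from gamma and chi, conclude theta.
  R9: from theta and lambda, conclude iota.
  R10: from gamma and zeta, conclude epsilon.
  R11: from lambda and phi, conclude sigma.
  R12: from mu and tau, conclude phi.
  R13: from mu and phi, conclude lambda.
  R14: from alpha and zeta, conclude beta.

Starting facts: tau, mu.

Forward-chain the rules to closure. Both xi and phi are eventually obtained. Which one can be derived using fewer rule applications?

phi: From mu and tau, R12 gives phi. [1 rule application]
xi: From mu and tau, R12 gives phi. From mu and phi, R13 gives lambda. lambda and phi hold, so sigma follows (R11). From sigma and lambda, R4 gives zeta. zeta, tau, and sigma hold, so alpha follows (R7). From alpha and zeta, R14 gives beta. beta and sigma hold, so xi follows (R1). [7 rule applications]
phi needs fewer.

phi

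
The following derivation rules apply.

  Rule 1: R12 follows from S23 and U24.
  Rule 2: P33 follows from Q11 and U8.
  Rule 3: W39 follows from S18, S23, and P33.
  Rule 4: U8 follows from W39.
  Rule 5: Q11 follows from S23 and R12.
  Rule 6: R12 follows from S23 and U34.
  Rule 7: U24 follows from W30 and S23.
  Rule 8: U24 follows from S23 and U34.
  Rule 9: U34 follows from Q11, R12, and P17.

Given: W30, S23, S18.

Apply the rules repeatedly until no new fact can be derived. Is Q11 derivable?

W30 and S23 hold, so U24 follows (Rule 7).
From S23 and U24, Rule 1 gives R12.
S23 and R12 hold, so Q11 follows (Rule 5).

Yes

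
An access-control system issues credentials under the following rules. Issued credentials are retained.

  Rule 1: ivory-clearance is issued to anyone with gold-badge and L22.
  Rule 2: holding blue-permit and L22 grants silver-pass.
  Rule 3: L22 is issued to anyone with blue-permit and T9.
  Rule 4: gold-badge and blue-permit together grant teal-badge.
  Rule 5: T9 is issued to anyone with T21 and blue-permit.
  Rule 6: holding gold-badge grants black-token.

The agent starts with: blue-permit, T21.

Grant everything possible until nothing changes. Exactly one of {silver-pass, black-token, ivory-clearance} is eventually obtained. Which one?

silver-pass

Holding T21 and blue-permit grants T9 (Rule 5).
Holding blue-permit and T9 grants L22 (Rule 3).
Holding blue-permit and L22 grants silver-pass (Rule 2).
ivory-clearance would need gold-badge and L22 (Rule 1), but gold-badge is never granted. black-token would need gold-badge (Rule 6), but gold-badge is never granted.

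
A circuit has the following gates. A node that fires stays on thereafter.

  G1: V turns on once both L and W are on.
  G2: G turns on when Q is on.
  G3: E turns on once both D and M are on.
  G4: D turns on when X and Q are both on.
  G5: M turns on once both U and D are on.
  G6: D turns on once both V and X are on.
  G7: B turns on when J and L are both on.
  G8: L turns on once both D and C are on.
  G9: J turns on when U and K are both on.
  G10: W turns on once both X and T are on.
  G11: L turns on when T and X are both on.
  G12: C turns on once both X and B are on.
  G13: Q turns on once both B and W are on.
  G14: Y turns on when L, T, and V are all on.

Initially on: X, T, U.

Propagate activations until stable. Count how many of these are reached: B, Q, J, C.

B would need J and L (G7), but J never turns on.
Q would need B and W (G13), but B never turns on.
J would need U and K (G9), but K never turns on.
C would need X and B (G12), but B never turns on.
None of the 4 are reached.

0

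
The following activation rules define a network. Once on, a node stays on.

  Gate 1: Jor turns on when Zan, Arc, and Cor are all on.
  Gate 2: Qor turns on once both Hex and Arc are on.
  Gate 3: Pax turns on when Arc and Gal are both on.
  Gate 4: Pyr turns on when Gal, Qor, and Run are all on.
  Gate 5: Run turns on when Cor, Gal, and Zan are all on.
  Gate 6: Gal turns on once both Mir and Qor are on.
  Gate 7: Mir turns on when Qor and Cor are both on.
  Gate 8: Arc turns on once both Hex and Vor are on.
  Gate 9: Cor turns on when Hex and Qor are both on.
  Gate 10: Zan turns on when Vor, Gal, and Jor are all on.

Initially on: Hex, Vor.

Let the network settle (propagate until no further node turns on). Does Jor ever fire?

No

Jor would need Zan, Arc, and Cor (Gate 1), but Zan never turns on.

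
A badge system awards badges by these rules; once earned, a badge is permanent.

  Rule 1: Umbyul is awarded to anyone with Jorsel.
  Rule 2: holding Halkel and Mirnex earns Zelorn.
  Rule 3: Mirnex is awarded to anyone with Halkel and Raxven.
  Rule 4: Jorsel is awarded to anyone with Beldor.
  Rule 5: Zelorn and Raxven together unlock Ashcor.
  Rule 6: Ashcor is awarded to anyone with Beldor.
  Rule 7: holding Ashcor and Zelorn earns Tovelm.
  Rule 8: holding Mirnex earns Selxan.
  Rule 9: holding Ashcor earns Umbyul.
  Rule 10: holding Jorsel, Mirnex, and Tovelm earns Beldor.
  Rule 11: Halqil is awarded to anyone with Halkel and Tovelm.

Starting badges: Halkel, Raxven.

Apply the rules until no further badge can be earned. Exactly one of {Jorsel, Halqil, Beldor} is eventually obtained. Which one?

With Halkel and Raxven, Mirnex is earned (Rule 3).
With Halkel and Mirnex, Zelorn is earned (Rule 2).
With Zelorn and Raxven, Ashcor is earned (Rule 5).
With Ashcor and Zelorn, Tovelm is earned (Rule 7).
With Halkel and Tovelm, Halqil is earned (Rule 11).
Beldor would need Jorsel, Mirnex, and Tovelm (Rule 10), but Jorsel is never earned. Jorsel would need Beldor (Rule 4), but Beldor is never earned.

Halqil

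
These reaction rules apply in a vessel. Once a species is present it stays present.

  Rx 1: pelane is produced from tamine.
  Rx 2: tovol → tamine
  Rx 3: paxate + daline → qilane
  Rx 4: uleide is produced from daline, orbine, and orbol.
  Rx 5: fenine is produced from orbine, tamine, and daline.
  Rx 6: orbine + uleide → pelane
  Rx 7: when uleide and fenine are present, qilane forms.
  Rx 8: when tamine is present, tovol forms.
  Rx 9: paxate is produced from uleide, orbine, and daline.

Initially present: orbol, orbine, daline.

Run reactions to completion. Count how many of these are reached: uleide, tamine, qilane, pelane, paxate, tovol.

4

daline, orbine, and orbol present → uleide forms (Rx 4).
orbine and uleide present → pelane forms (Rx 6).
uleide, orbine, and daline present → paxate forms (Rx 9).
paxate and daline present → qilane forms (Rx 3).
uleide: reached.
tamine would need tovol (Rx 2), but tovol never forms.
qilane: reached.
pelane: reached.
paxate: reached.
tovol would need tamine (Rx 8), but tamine never forms.
Reached: uleide, qilane, pelane, and paxate — 4 of the 6.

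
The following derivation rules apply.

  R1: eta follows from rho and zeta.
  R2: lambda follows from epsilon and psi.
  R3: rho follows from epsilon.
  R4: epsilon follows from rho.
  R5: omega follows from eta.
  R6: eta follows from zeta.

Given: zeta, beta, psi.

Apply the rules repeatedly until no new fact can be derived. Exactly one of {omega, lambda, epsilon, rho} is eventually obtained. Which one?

omega

From zeta, R6 gives eta.
eta holds, so omega follows (R5).
epsilon would need rho (R4), but rho is never established. lambda would need epsilon and psi (R2), but epsilon is never established. rho would need epsilon (R3), but epsilon is never established.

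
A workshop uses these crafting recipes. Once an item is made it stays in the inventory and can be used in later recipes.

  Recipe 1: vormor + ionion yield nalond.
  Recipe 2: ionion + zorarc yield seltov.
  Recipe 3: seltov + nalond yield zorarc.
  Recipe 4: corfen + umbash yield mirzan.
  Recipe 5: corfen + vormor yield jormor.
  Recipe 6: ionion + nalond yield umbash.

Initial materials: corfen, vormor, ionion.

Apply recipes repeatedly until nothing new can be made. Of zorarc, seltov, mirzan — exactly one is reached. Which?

Using Recipe 1, vormor and ionion make nalond.
ionion + nalond → umbash (Recipe 6).
corfen + umbash → mirzan (Recipe 4).
zorarc would need seltov and nalond (Recipe 3), but seltov is never obtained. seltov would need ionion and zorarc (Recipe 2), but zorarc is never obtained.

mirzan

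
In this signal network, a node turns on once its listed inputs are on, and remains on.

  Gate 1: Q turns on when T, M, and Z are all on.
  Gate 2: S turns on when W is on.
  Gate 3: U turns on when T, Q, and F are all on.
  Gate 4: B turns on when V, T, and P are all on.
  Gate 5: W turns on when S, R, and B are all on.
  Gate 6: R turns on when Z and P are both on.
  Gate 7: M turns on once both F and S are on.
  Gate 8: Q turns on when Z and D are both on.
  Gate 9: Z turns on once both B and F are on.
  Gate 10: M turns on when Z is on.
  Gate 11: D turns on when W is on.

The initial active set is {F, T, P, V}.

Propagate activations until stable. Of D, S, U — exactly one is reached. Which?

V, T, and P are on, so B turns on (Gate 4).
B and F are on, so Z turns on (Gate 9).
Gate 10: Z on → M on.
Gate 1: T, M, and Z on → Q on.
Gate 3: T, Q, and F on → U on.
D would need W (Gate 11), but W never turns on. S would need W (Gate 2), but W never turns on.

U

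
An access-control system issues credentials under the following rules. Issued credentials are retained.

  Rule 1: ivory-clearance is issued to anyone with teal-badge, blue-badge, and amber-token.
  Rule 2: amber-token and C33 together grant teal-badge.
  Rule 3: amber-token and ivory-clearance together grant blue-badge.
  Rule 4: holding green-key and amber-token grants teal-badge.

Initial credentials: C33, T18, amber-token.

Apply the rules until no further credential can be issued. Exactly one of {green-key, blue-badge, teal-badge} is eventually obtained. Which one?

Holding amber-token and C33 grants teal-badge (Rule 2).
blue-badge would need amber-token and ivory-clearance (Rule 3), but ivory-clearance is never granted. No rule produces green-key, and it is not given.

teal-badge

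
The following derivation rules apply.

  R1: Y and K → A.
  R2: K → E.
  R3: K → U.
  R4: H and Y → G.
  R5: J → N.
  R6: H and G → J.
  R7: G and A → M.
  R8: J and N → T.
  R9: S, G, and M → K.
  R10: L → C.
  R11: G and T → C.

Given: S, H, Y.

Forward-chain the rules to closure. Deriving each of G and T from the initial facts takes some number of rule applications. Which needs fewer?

G: From H and Y, R4 gives G. [1 rule application]
T: H and Y hold, so G follows (R4). From H and G, R6 gives J. J holds, so N follows (R5). From J and N, R8 gives T. [4 rule applications]
G needs fewer.

G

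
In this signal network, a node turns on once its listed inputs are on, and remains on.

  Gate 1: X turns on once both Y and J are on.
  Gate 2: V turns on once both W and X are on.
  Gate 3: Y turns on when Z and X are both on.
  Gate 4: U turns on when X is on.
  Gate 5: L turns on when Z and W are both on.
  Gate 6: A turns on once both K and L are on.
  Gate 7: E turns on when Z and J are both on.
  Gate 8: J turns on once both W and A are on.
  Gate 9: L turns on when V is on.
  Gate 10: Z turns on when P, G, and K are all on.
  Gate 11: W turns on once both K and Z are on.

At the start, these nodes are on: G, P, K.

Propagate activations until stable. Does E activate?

Gate 10: P, G, and K on → Z on.
Gate 11: K and Z on → W on.
Z and W are on, so L turns on (Gate 5).
K and L are on, so A turns on (Gate 6).
W and A are on, so J turns on (Gate 8).
Gate 7: Z and J on → E on.

Yes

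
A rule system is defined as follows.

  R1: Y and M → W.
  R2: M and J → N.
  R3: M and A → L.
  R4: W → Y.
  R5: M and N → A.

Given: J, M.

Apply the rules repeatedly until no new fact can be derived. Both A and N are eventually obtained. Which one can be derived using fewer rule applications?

N

N: M and J hold, so N follows (R2). [1 rule application]
A: M and J hold, so N follows (R2). From M and N, R5 gives A. [2 rule applications]
N needs fewer.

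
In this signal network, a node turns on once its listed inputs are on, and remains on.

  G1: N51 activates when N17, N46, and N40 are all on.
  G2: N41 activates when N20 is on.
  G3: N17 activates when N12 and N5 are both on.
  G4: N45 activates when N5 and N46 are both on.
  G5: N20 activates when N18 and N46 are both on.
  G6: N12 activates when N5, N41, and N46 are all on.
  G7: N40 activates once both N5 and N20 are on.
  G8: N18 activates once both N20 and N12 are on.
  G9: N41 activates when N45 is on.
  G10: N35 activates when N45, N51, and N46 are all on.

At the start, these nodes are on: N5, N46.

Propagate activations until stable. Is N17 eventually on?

G4: N5 and N46 on → N45 on.
N45 is on, so N41 activates (G9).
G6: N5, N41, and N46 on → N12 on.
N12 and N5 are on, so N17 activates (G3).

Yes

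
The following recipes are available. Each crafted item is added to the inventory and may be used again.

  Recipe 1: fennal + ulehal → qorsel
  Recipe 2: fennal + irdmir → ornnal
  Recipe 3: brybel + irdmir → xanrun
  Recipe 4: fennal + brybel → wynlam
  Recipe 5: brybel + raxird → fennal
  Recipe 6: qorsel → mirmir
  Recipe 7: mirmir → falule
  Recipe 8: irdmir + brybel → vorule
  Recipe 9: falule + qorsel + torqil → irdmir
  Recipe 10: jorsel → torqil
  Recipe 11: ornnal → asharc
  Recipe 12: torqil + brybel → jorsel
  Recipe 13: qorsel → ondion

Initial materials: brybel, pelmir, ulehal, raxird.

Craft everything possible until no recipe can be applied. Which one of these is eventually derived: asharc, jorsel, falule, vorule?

falule

brybel + raxird → fennal (Recipe 5).
Using Recipe 1, fennal and ulehal make qorsel.
qorsel → mirmir (Recipe 6).
mirmir → falule (Recipe 7).
vorule would need irdmir and brybel (Recipe 8), but irdmir is never obtained. asharc would need ornnal (Recipe 11), but ornnal is never obtained. jorsel would need torqil and brybel (Recipe 12), but torqil is never obtained.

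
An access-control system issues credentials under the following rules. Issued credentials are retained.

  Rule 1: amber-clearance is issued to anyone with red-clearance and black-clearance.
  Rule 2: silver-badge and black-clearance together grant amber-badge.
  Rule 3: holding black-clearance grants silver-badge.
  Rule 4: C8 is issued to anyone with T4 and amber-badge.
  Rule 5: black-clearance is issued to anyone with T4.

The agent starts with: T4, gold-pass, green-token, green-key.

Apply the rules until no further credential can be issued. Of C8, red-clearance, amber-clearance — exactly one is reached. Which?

C8

Holding T4 grants black-clearance (Rule 5).
Holding black-clearance grants silver-badge (Rule 3).
Holding silver-badge and black-clearance grants amber-badge (Rule 2).
Holding T4 and amber-badge grants C8 (Rule 4).
No rule produces red-clearance, and it is not given. amber-clearance would need red-clearance and black-clearance (Rule 1), but red-clearance is never granted.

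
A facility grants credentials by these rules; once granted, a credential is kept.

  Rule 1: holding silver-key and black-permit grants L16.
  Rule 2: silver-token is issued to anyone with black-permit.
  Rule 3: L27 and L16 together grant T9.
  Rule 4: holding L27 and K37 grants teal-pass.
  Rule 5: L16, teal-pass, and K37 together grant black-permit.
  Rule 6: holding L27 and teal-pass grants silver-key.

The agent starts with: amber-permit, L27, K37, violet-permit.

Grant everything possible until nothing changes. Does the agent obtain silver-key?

Yes

Holding L27 and K37 grants teal-pass (Rule 4).
Holding L27 and teal-pass grants silver-key (Rule 6).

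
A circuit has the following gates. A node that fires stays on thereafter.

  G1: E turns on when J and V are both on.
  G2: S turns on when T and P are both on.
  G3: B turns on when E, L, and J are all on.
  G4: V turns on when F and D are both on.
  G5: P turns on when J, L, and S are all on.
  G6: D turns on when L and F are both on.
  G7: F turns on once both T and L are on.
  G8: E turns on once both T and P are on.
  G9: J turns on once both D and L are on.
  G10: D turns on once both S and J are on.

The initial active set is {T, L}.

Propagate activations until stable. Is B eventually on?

T and L are on, so F turns on (G7).
L and F are on, so D turns on (G6).
F and D are on, so V turns on (G4).
D and L are on, so J turns on (G9).
J and V are on, so E turns on (G1).
E, L, and J are on, so B turns on (G3).

Yes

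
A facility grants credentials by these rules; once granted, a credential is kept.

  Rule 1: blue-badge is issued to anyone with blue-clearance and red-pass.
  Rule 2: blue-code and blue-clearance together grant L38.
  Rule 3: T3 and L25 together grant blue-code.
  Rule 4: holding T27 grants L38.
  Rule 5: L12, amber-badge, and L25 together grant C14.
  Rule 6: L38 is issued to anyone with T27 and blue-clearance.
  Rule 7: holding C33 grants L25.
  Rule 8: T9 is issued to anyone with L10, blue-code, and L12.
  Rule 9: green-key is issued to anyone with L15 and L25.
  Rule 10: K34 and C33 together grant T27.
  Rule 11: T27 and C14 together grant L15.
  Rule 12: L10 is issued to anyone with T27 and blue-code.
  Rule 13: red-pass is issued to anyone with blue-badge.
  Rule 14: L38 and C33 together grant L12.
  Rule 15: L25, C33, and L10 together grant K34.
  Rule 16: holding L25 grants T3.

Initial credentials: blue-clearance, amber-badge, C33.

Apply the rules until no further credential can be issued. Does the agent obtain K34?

K34 would need L25, C33, and L10 (Rule 15), but L10 is never granted.

No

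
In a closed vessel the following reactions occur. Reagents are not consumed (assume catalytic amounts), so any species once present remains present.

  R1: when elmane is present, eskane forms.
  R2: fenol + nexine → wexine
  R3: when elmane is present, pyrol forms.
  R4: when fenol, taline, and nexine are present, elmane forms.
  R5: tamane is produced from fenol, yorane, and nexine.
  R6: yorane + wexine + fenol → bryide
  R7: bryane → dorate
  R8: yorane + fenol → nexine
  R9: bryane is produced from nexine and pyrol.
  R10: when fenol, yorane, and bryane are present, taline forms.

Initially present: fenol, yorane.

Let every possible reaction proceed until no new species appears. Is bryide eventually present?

yorane and fenol present → nexine forms (R8).
fenol and nexine present → wexine forms (R2).
yorane, wexine, and fenol present → bryide forms (R6).

Yes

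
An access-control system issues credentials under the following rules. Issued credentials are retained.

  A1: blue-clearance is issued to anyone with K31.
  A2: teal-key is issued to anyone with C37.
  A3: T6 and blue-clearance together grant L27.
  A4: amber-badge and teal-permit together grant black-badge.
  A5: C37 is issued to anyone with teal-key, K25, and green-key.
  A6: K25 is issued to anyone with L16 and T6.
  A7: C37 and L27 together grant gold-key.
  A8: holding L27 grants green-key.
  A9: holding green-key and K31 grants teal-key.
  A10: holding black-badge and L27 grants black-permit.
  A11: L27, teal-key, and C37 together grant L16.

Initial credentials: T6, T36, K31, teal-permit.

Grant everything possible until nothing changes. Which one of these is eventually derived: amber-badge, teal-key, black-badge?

teal-key

Holding K31 grants blue-clearance (A1).
Holding T6 and blue-clearance grants L27 (A3).
Holding L27 grants green-key (A8).
Holding green-key and K31 grants teal-key (A9).
black-badge would need amber-badge and teal-permit (A4), but amber-badge is never granted. No rule produces amber-badge, and it is not given.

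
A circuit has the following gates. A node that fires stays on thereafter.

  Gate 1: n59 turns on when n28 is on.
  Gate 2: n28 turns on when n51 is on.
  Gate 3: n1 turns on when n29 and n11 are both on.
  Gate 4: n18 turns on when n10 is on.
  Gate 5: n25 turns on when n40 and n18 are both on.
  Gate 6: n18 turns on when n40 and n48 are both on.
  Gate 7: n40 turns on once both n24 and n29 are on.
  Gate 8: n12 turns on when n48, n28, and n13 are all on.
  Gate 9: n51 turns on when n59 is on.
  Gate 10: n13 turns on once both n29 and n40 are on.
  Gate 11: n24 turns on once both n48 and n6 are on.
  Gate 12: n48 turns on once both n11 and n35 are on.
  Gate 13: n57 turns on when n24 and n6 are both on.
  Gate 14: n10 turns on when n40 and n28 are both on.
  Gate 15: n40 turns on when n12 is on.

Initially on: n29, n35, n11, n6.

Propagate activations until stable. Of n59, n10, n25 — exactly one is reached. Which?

n25

n11 and n35 are on, so n48 turns on (Gate 12).
Gate 11: n48 and n6 on → n24 on.
n24 and n29 are on, so n40 turns on (Gate 7).
n40 and n48 are on, so n18 turns on (Gate 6).
Gate 5: n40 and n18 on → n25 on.
n10 would need n40 and n28 (Gate 14), but n28 never turns on. n59 would need n28 (Gate 1), but n28 never turns on.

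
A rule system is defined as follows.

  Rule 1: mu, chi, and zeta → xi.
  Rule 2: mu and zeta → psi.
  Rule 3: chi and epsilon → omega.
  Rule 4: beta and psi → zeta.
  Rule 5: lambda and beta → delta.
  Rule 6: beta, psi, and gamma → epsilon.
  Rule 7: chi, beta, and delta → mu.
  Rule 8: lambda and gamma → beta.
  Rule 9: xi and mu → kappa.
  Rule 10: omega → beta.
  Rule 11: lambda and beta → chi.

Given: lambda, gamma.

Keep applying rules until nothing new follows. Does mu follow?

Yes

From lambda and gamma, Rule 8 gives beta.
From lambda and beta, Rule 11 gives chi.
From lambda and beta, Rule 5 gives delta.
From chi, beta, and delta, Rule 7 gives mu.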